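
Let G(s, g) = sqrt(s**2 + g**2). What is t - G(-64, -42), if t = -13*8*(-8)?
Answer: 832 - 2*sqrt(1465) ≈ 755.45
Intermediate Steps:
G(s, g) = sqrt(g**2 + s**2)
t = 832 (t = -104*(-8) = 832)
t - G(-64, -42) = 832 - sqrt((-42)**2 + (-64)**2) = 832 - sqrt(1764 + 4096) = 832 - sqrt(5860) = 832 - 2*sqrt(1465)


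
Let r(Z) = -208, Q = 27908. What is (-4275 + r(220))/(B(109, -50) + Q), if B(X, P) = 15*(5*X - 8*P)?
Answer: -4483/42083 ≈ -0.10653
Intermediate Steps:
B(X, P) = -120*P + 75*X (B(X, P) = 15*(-8*P + 5*X) = -120*P + 75*X)
(-4275 + r(220))/(B(109, -50) + Q) = (-4275 - 208)/((-120*(-50) + 75*109) + 27908) = -4483/((6000 + 8175) + 27908) = -4483/(14175 + 27908) = -4483/42083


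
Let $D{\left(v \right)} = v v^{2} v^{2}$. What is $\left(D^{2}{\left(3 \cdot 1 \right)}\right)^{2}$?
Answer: $3486784401$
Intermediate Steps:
$D{\left(v \right)} = v^{5}$ ($D{\left(v \right)} = v^{3} v^{2} = v^{5}$)
$\left(D^{2}{\left(3 \cdot 1 \right)}\right)^{2} = \left(\left(\left(3 \cdot 1\right)^{5}\right)^{2}\right)^{2} = \left(\left(3^{5}\right)^{2}\right)^{2} = \left(243^{2}\right)^{2} = 59049^{2} = 3486784401$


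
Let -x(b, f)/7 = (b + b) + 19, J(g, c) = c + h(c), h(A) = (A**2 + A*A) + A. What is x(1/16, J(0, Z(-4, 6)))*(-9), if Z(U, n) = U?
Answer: 9639/8 ≈ 1204.9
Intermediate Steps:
h(A) = A + 2*A**2 (h(A) = (A**2 + A**2) + A = 2*A**2 + A = A + 2*A**2)
J(g, c) = c + c*(1 + 2*c)
x(b, f) = -133 - 14*b (x(b, f) = -7*((b + b) + 19) = -7*(2*b + 19) = -7*(19 + 2*b) = -133 - 14*b)
x(1/16, J(0, Z(-4, 6)))*(-9) = (-133 - 14/16)*(-9) = (-133 - 14*1/16)*(-9) = (-133 - 7/8)*(-9) = -1071/8*(-9) = 9639/8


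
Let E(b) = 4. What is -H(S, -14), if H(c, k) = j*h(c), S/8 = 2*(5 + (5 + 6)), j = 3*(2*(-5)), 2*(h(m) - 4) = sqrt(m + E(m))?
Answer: 120 + 30*sqrt(65) ≈ 361.87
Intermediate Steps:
h(m) = 4 + sqrt(4 + m)/2 (h(m) = 4 + sqrt(m + 4)/2 = 4 + sqrt(4 + m)/2)
j = -30 (j = 3*(-10) = -30)
S = 256 (S = 8*(2*(5 + (5 + 6))) = 8*(2*(5 + 11)) = 8*(2*16) = 8*32 = 256)
H(c, k) = -120 - 15*sqrt(4 + c) (H(c, k) = -30*(4 + sqrt(4 + c)/2) = -120 - 15*sqrt(4 + c))
-H(S, -14) = -(-120 - 15*sqrt(4 + 256)) = -(-120 - 30*sqrt(65)) = 120 + 30*sqrt(65)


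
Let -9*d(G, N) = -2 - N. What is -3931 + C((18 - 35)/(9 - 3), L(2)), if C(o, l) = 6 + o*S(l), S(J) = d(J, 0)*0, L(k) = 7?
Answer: -3925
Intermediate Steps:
d(G, N) = 2/9 + N/9 (d(G, N) = -(-2 - N)/9 = 2/9 + N/9)
S(J) = 0 (S(J) = (2/9 + (⅑)*0)*0 = (2/9 + 0)*0 = (2/9)*0 = 0)
C(o, l) = 6 (C(o, l) = 6 + o*0 = 6 + 0 = 6)
-3931 + C((18 - 35)/(9 - 3), L(2)) = -3931 + 6 = -3925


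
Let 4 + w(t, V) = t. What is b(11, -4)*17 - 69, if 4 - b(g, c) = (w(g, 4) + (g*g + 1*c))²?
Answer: -261393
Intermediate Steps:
w(t, V) = -4 + t
b(g, c) = 4 - (-4 + c + g + g²)² (b(g, c) = 4 - ((-4 + g) + (g*g + 1*c))² = 4 - ((-4 + g) + (g² + c))² = 4 - ((-4 + g) + (c + g²))² = 4 - (-4 + c + g + g²)²)
b(11, -4)*17 - 69 = (4 - (-4 - 4 + 11 + 11²)²)*17 - 69 = (4 - (-4 - 4 + 11 + 121)²)*17 - 69 = (4 - 1*124²)*17 - 69 = (4 - 1*15376)*17 - 69 = (4 - 15376)*17 - 69 = -15372*17 - 69 = -261324 - 69 = -261393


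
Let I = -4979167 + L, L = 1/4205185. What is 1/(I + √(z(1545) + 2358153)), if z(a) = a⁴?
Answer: -14674917063426622565/56275677566922276742502031 - 17683580884225*√70344329738/37517118377948184495001354 ≈ -3.8578e-7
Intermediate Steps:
L = 1/4205185 ≈ 2.3780e-7
I = -20938318380894/4205185 (I = -4979167 + 1/4205185 = -20938318380894/4205185 ≈ -4.9792e+6)
1/(I + √(z(1545) + 2358153)) = 1/(-20938318380894/4205185 + √(1545⁴ + 2358153)) = 1/(-20938318380894/4205185 + √(5697888350625 + 2358153)) = 1/(-20938318380894/4205185 + √5697890708778) = 1/(-20938318380894/4205185 + 9*√70344329738)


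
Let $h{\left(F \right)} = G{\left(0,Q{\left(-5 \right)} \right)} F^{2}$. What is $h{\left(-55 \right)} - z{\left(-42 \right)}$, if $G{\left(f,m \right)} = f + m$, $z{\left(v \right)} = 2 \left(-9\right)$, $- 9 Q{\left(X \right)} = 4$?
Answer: $- \frac{11938}{9} \approx -1326.4$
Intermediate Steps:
$Q{\left(X \right)} = - \frac{4}{9}$ ($Q{\left(X \right)} = \left(- \frac{1}{9}\right) 4 = - \frac{4}{9}$)
$z{\left(v \right)} = -18$
$h{\left(F \right)} = - \frac{4 F^{2}}{9}$ ($h{\left(F \right)} = \left(0 - \frac{4}{9}\right) F^{2} = - \frac{4 F^{2}}{9}$)
$h{\left(-55 \right)} - z{\left(-42 \right)} = - \frac{4 \left(-55\right)^{2}}{9} - -18 = \left(- \frac{4}{9}\right) 3025 + 18 = - \frac{12100}{9} + 18 = - \frac{11938}{9}$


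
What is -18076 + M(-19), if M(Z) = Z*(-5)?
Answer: -17981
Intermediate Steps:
M(Z) = -5*Z
-18076 + M(-19) = -18076 - 5*(-19) = -18076 + 95 = -17981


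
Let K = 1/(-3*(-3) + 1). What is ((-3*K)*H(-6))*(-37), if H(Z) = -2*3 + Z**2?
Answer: 333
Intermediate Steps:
K = 1/10 (K = 1/(9 + 1) = 1/10 ≈ 0.10000)
H(Z) = -6 + Z**2
((-3*K)*H(-6))*(-37) = ((-3*1/10)*(-6 + (-6)**2))*(-37) = -3*(-6 + 36)/10*(-37) = -3/10*30*(-37) = -9*(-37) = 333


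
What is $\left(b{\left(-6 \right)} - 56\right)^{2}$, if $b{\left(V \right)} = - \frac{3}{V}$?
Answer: $\frac{12321}{4} \approx 3080.3$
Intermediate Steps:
$\left(b{\left(-6 \right)} - 56\right)^{2} = \left(- \frac{3}{-6} - 56\right)^{2} = \left(\left(-3\right) \left(- \frac{1}{6}\right) - 56\right)^{2} = \left(\frac{1}{2} - 56\right)^{2} = \left(- \frac{111}{2}\right)^{2} = \frac{12321}{4}$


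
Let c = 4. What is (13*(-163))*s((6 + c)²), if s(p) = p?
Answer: -211900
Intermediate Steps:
(13*(-163))*s((6 + c)²) = (13*(-163))*(6 + 4)² = -2119*10² = -2119*100 = -211900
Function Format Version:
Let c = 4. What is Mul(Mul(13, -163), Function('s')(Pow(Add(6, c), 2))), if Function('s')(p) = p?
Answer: -211900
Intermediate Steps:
Mul(Mul(13, -163), Function('s')(Pow(Add(6, c), 2))) = Mul(Mul(13, -163), Pow(Add(6, 4), 2)) = Mul(-2119, Pow(10, 2)) = Mul(-2119, 100) = -211900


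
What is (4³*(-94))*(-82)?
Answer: 493312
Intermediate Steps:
(4³*(-94))*(-82) = (64*(-94))*(-82) = -6016*(-82) = 493312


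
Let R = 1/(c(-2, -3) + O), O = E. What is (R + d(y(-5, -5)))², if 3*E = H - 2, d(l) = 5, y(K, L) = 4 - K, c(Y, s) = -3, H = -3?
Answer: 4489/196 ≈ 22.903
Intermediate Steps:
E = -5/3 (E = (-3 - 2)/3 = (⅓)*(-5) = -5/3 ≈ -1.6667)
O = -5/3 ≈ -1.6667
R = -3/14 (R = 1/(-3 - 5/3) = 1/(-14/3) = -3/14 ≈ -0.21429)
(R + d(y(-5, -5)))² = (-3/14 + 5)² = (67/14)² = 4489/196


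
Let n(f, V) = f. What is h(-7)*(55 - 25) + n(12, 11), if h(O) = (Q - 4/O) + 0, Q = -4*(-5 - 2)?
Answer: 6084/7 ≈ 869.14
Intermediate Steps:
Q = 28 (Q = -4*(-7) = 28)
h(O) = 28 - 4/O (h(O) = (28 - 4/O) + 0 = 28 - 4/O)
h(-7)*(55 - 25) + n(12, 11) = (28 - 4/(-7))*(55 - 25) + 12 = (28 - 4*(-⅐))*30 + 12 = (28 + 4/7)*30 + 12 = (200/7)*30 + 12 = 6000/7 + 12 = 6084/7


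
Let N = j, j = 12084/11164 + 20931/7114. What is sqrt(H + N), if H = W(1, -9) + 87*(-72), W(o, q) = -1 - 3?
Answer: I*sqrt(2469434070605357158)/19855174 ≈ 79.145*I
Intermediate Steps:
W(o, q) = -4
H = -6268 (H = -4 + 87*(-72) = -4 - 6264 = -6268)
j = 79909815/19855174 (j = 12084*(1/11164) + 20931*(1/7114) = 3021/2791 + 20931/7114 = 79909815/19855174 ≈ 4.0246)
N = 79909815/19855174 ≈ 4.0246
sqrt(H + N) = sqrt(-6268 + 79909815/19855174) = sqrt(-124372320817/19855174) = I*sqrt(2469434070605357158)/19855174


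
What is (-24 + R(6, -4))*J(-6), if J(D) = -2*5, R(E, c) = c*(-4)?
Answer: 80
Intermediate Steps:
R(E, c) = -4*c
J(D) = -10
(-24 + R(6, -4))*J(-6) = (-24 - 4*(-4))*(-10) = (-24 + 16)*(-10) = -8*(-10) = 80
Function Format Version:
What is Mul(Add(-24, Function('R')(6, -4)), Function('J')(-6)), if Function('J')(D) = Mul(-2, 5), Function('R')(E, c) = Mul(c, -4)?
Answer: 80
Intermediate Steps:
Function('R')(E, c) = Mul(-4, c)
Function('J')(D) = -10
Mul(Add(-24, Function('R')(6, -4)), Function('J')(-6)) = Mul(Add(-24, Mul(-4, -4)), -10) = Mul(Add(-24, 16), -10) = Mul(-8, -10) = 80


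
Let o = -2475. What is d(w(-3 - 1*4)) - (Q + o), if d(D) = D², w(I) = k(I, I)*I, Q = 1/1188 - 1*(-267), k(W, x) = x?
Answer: 5475491/1188 ≈ 4609.0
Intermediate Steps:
Q = 317197/1188 (Q = 1/1188 + 267 = 317197/1188 ≈ 267.00)
w(I) = I² (w(I) = I*I = I²)
d(w(-3 - 1*4)) - (Q + o) = ((-3 - 1*4)²)² - (317197/1188 - 2475) = ((-3 - 4)²)² - 1*(-2623103/1188) = ((-7)²)² + 2623103/1188 = 49² + 2623103/1188 = 2401 + 2623103/1188 = 5475491/1188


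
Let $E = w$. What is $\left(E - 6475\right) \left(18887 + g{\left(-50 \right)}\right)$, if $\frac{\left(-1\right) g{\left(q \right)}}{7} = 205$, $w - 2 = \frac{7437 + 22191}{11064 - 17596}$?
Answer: $- \frac{184604044832}{1633} \approx -1.1305 \cdot 10^{8}$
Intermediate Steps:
$w = - \frac{4141}{1633}$ ($w = 2 + \frac{7437 + 22191}{11064 - 17596} = 2 + \frac{29628}{-6532} = 2 + 29628 \left(- \frac{1}{6532}\right) = 2 - \frac{7407}{1633} = - \frac{4141}{1633} \approx -2.5358$)
$g{\left(q \right)} = -1435$ ($g{\left(q \right)} = \left(-7\right) 205 = -1435$)
$E = - \frac{4141}{1633} \approx -2.5358$
$\left(E - 6475\right) \left(18887 + g{\left(-50 \right)}\right) = \left(- \frac{4141}{1633} - 6475\right) \left(18887 - 1435\right) = \left(- \frac{10577816}{1633}\right) 17452 = - \frac{184604044832}{1633}$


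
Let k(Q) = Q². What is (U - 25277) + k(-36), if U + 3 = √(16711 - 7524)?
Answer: -23984 + √9187 ≈ -23888.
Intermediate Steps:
U = -3 + √9187 (U = -3 + √(16711 - 7524) = -3 + √9187 ≈ 92.849)
(U - 25277) + k(-36) = ((-3 + √9187) - 25277) + (-36)² = (-25280 + √9187) + 1296 = -23984 + √9187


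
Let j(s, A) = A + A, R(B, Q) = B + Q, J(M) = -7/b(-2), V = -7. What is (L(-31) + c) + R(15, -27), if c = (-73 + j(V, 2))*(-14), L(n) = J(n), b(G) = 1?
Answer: 947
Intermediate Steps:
J(M) = -7 (J(M) = -7/1 = -7*1 = -7)
L(n) = -7
j(s, A) = 2*A
c = 966 (c = (-73 + 2*2)*(-14) = (-73 + 4)*(-14) = -69*(-14) = 966)
(L(-31) + c) + R(15, -27) = (-7 + 966) + (15 - 27) = 959 - 12 = 947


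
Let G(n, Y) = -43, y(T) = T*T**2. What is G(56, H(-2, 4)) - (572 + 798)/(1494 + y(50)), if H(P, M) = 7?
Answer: -2720306/63247 ≈ -43.011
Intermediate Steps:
y(T) = T**3
G(56, H(-2, 4)) - (572 + 798)/(1494 + y(50)) = -43 - (572 + 798)/(1494 + 50**3) = -43 - 1370/(1494 + 125000) = -43 - 1370/126494 = -43 - 1*685/63247 = -43 - 685/63247 = -2720306/63247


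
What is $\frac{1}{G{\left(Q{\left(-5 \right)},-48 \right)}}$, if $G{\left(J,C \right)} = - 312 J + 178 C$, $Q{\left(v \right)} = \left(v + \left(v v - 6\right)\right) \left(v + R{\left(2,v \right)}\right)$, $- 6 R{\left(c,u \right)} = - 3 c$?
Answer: $\frac{1}{8928} \approx 0.00011201$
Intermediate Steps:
$R{\left(c,u \right)} = \frac{c}{2}$ ($R{\left(c,u \right)} = - \frac{\left(-3\right) c}{6} = \frac{c}{2}$)
$Q{\left(v \right)} = \left(1 + v\right) \left(-6 + v + v^{2}\right)$ ($Q{\left(v \right)} = \left(v + \left(v v - 6\right)\right) \left(v + \frac{1}{2} \cdot 2\right) = \left(v + \left(v^{2} - 6\right)\right) \left(v + 1\right) = \left(v + \left(-6 + v^{2}\right)\right) \left(1 + v\right) = \left(-6 + v + v^{2}\right) \left(1 + v\right) = \left(1 + v\right) \left(-6 + v + v^{2}\right)$)
$\frac{1}{G{\left(Q{\left(-5 \right)},-48 \right)}} = \frac{1}{- 312 \left(-6 + \left(-5\right)^{3} - -25 + 2 \left(-5\right)^{2}\right) + 178 \left(-48\right)} = \frac{1}{- 312 \left(-6 - 125 + 25 + 2 \cdot 25\right) - 8544} = \frac{1}{- 312 \left(-6 - 125 + 25 + 50\right) - 8544} = \frac{1}{\left(-312\right) \left(-56\right) - 8544} = \frac{1}{17472 - 8544} = \frac{1}{8928}$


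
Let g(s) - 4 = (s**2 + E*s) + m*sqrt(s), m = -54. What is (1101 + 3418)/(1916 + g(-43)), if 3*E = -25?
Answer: 83931387/77221208 + 1098117*I*sqrt(43)/77221208 ≈ 1.0869 + 0.093249*I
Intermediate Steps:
E = -25/3 (E = (1/3)*(-25) = -25/3 ≈ -8.3333)
g(s) = 4 + s**2 - 54*sqrt(s) - 25*s/3 (g(s) = 4 + ((s**2 - 25*s/3) - 54*sqrt(s)) = 4 + (s**2 - 54*sqrt(s) - 25*s/3) = 4 + s**2 - 54*sqrt(s) - 25*s/3)
(1101 + 3418)/(1916 + g(-43)) = (1101 + 3418)/(1916 + (4 + (-43)**2 - 54*I*sqrt(43) - 25/3*(-43))) = 4519/(1916 + (4 + 1849 - 54*I*sqrt(43) + 1075/3)) = 4519/(1916 + (6634/3 - 54*I*sqrt(43))) = 4519/(12382/3 - 54*I*sqrt(43))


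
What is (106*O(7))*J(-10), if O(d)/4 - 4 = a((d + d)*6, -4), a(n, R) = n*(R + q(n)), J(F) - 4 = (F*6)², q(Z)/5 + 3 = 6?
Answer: 1418073088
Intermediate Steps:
q(Z) = 15 (q(Z) = -15 + 5*6 = -15 + 30 = 15)
J(F) = 4 + 36*F² (J(F) = 4 + (F*6)² = 4 + (6*F)² = 4 + 36*F²)
a(n, R) = n*(15 + R) (a(n, R) = n*(R + 15) = n*(15 + R))
O(d) = 16 + 528*d (O(d) = 16 + 4*(((d + d)*6)*(15 - 4)) = 16 + 4*(((2*d)*6)*11) = 16 + 4*((12*d)*11) = 16 + 4*(132*d) = 16 + 528*d)
(106*O(7))*J(-10) = (106*(16 + 528*7))*(4 + 36*(-10)²) = (106*(16 + 3696))*(4 + 36*100) = (106*3712)*(4 + 3600) = 393472*3604 = 1418073088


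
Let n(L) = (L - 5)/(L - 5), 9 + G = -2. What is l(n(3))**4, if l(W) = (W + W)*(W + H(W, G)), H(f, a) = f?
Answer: 256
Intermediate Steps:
G = -11 (G = -9 - 2 = -11)
n(L) = 1 (n(L) = (-5 + L)/(-5 + L) = 1)
l(W) = 4*W**2 (l(W) = (W + W)*(W + W) = (2*W)*(2*W) = 4*W**2)
l(n(3))**4 = (4*1**2)**4 = (4*1)**4 = 4**4 = 256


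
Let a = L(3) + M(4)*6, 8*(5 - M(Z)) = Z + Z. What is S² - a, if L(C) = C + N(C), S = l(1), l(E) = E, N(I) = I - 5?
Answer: -24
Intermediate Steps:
M(Z) = 5 - Z/4 (M(Z) = 5 - (Z + Z)/8 = 5 - Z/4)
N(I) = -5 + I
S = 1
L(C) = -5 + 2*C (L(C) = C + (-5 + C) = -5 + 2*C)
a = 25 (a = (-5 + 2*3) + (5 - ¼*4)*6 = (-5 + 6) + (5 - 1)*6 = 1 + 4*6 = 1 + 24 = 25)
S² - a = 1² - 1*25 = 1 - 25 = -24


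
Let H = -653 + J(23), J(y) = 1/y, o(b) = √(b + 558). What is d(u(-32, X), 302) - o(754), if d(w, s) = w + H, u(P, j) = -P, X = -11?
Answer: -14282/23 - 4*√82 ≈ -657.18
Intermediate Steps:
o(b) = √(558 + b)
H = -15018/23 (H = -653 + 1/23 = -15018/23 ≈ -652.96)
d(w, s) = -15018/23 + w (d(w, s) = w - 15018/23 = -15018/23 + w)
d(u(-32, X), 302) - o(754) = (-15018/23 - 1*(-32)) - √(558 + 754) = (-15018/23 + 32) - √1312 = -14282/23 - 4*√82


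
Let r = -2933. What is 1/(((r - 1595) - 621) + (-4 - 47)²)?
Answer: -1/2548 ≈ -0.00039246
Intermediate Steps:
1/(((r - 1595) - 621) + (-4 - 47)²) = 1/(((-2933 - 1595) - 621) + (-4 - 47)²) = 1/((-4528 - 621) + (-51)²) = 1/(-5149 + 2601) = 1/(-2548) = -1/2548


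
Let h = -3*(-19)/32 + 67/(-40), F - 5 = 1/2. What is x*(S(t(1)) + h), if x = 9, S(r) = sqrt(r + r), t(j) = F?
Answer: 153/160 + 9*sqrt(11) ≈ 30.806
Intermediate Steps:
F = 11/2 (F = 5 + 1/2 = 11/2 ≈ 5.5000)
t(j) = 11/2
S(r) = sqrt(2)*sqrt(r) (S(r) = sqrt(2*r) = sqrt(2)*sqrt(r))
h = 17/160 (h = 57*(1/32) + 67*(-1/40) = 57/32 - 67/40 = 17/160 ≈ 0.10625)
x*(S(t(1)) + h) = 9*(sqrt(2)*sqrt(11/2) + 17/160) = 9*(sqrt(2)*(sqrt(22)/2) + 17/160) = 9*(sqrt(11) + 17/160) = 9*(17/160 + sqrt(11)) = 153/160 + 9*sqrt(11)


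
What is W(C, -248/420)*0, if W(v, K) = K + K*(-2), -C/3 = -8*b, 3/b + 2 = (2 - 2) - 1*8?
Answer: 0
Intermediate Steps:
b = -3/10 (b = 3/(-2 + ((2 - 2) - 1*8)) = 3/(-2 + (0 - 8)) = 3/(-2 - 8) = 3/(-10) = 3*(-⅒) = -3/10 ≈ -0.30000)
C = -36/5 (C = -(-24)*(-3)/10 = -3*12/5 = -36/5 ≈ -7.2000)
W(v, K) = -K (W(v, K) = K - 2*K = -K)
W(C, -248/420)*0 = -(-248)/420*0 = -1*(-62/105)*0 = (62/105)*0 = 0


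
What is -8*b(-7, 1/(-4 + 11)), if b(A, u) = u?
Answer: -8/7 ≈ -1.1429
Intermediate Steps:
-8*b(-7, 1/(-4 + 11)) = -8/(-4 + 11) = -8/7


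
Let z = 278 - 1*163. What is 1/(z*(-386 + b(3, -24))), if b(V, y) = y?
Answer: -1/47150 ≈ -2.1209e-5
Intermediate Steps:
z = 115 (z = 278 - 163 = 115)
1/(z*(-386 + b(3, -24))) = 1/(115*(-386 - 24)) = 1/(115*(-410)) = 1/(-47150) = -1/47150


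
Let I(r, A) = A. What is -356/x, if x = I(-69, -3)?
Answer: 356/3 ≈ 118.67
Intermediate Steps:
x = -3
-356/x = -356/(-3) = -356*(-⅓) = 356/3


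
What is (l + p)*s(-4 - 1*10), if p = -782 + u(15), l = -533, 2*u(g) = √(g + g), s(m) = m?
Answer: 18410 - 7*√30 ≈ 18372.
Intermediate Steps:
u(g) = √2*√g/2 (u(g) = √(g + g)/2 = √(2*g)/2 = (√2*√g)/2 = √2*√g/2)
p = -782 + √30/2 (p = -782 + √2*√15/2 = -782 + √30/2 ≈ -779.26)
(l + p)*s(-4 - 1*10) = (-533 + (-782 + √30/2))*(-4 - 1*10) = (-1315 + √30/2)*(-4 - 10) = (-1315 + √30/2)*(-14) = 18410 - 7*√30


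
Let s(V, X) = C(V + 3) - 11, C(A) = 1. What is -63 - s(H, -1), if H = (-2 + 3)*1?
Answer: -53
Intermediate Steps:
H = 1 (H = 1*1 = 1)
s(V, X) = -10 (s(V, X) = 1 - 11 = -10)
-63 - s(H, -1) = -63 - 1*(-10) = -63 + 10 = -53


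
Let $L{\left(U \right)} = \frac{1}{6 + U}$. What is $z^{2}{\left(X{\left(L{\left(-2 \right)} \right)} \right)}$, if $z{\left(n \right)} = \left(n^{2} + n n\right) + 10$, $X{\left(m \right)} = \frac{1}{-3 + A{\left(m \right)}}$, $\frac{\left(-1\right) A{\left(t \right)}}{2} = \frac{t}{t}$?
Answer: $\frac{63504}{625} \approx 101.61$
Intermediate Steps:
$A{\left(t \right)} = -2$ ($A{\left(t \right)} = - 2 \frac{t}{t} = \left(-2\right) 1 = -2$)
$X{\left(m \right)} = - \frac{1}{5}$ ($X{\left(m \right)} = \frac{1}{-3 - 2} = \frac{1}{-5} = - \frac{1}{5}$)
$z{\left(n \right)} = 10 + 2 n^{2}$ ($z{\left(n \right)} = \left(n^{2} + n^{2}\right) + 10 = 2 n^{2} + 10 = 10 + 2 n^{2}$)
$z^{2}{\left(X{\left(L{\left(-2 \right)} \right)} \right)} = \left(10 + 2 \left(- \frac{1}{5}\right)^{2}\right)^{2} = \left(10 + 2 \cdot \frac{1}{25}\right)^{2} = \left(10 + \frac{2}{25}\right)^{2} = \left(\frac{252}{25}\right)^{2} = \frac{63504}{625}$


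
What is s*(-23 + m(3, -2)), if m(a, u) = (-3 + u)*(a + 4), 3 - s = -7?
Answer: -580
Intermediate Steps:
s = 10 (s = 3 - 1*(-7) = 3 + 7 = 10)
m(a, u) = (-3 + u)*(4 + a)
s*(-23 + m(3, -2)) = 10*(-23 + (-12 - 3*3 + 4*(-2) + 3*(-2))) = 10*(-23 + (-12 - 9 - 8 - 6)) = 10*(-23 - 35) = 10*(-58) = -580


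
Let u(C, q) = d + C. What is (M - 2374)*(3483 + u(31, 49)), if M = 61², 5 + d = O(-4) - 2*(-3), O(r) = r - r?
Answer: 4734705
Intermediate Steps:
O(r) = 0
d = 1 (d = -5 + (0 - 2*(-3)) = -5 + (0 + 6) = -5 + 6 = 1)
u(C, q) = 1 + C
M = 3721
(M - 2374)*(3483 + u(31, 49)) = (3721 - 2374)*(3483 + (1 + 31)) = 1347*(3483 + 32) = 1347*3515 = 4734705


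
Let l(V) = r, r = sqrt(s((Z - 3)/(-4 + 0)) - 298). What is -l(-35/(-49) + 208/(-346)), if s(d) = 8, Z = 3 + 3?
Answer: -I*sqrt(290) ≈ -17.029*I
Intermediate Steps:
Z = 6
r = I*sqrt(290) (r = sqrt(8 - 298) = sqrt(-290) = I*sqrt(290) ≈ 17.029*I)
l(V) = I*sqrt(290)
-l(-35/(-49) + 208/(-346)) = -I*sqrt(290)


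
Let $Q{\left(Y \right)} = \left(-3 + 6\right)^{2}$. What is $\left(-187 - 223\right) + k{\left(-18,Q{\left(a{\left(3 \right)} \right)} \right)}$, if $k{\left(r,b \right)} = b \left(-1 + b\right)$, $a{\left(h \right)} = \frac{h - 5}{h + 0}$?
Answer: $-338$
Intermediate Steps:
$a{\left(h \right)} = \frac{-5 + h}{h}$
$Q{\left(Y \right)} = 9$ ($Q{\left(Y \right)} = 3^{2} = 9$)
$\left(-187 - 223\right) + k{\left(-18,Q{\left(a{\left(3 \right)} \right)} \right)} = \left(-187 - 223\right) + 9 \left(-1 + 9\right) = -410 + 9 \cdot 8 = -410 + 72 = -338$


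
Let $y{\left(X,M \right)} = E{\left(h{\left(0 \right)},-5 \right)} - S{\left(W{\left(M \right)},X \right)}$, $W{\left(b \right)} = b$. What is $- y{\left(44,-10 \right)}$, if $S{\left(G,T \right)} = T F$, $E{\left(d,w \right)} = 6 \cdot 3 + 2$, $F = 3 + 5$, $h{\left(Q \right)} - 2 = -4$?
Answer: $332$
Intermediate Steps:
$h{\left(Q \right)} = -2$ ($h{\left(Q \right)} = 2 - 4 = -2$)
$F = 8$
$E{\left(d,w \right)} = 20$ ($E{\left(d,w \right)} = 18 + 2 = 20$)
$S{\left(G,T \right)} = 8 T$ ($S{\left(G,T \right)} = T 8 = 8 T$)
$y{\left(X,M \right)} = 20 - 8 X$
$- y{\left(44,-10 \right)} = - (20 - 352) = \left(-1\right) \left(-332\right) = 332$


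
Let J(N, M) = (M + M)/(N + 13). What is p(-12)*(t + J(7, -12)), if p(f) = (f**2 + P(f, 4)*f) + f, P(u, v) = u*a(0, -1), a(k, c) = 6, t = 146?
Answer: 721104/5 ≈ 1.4422e+5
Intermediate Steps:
J(N, M) = 2*M/(13 + N) (J(N, M) = (2*M)/(13 + N) = 2*M/(13 + N))
P(u, v) = 6*u (P(u, v) = u*6 = 6*u)
p(f) = f + 7*f**2 (p(f) = (f**2 + (6*f)*f) + f = (f**2 + 6*f**2) + f = 7*f**2 + f = f + 7*f**2)
p(-12)*(t + J(7, -12)) = (-12*(1 + 7*(-12)))*(146 + 2*(-12)/(13 + 7)) = (-12*(1 - 84))*(146 + 2*(-12)/20) = (-12*(-83))*(146 + 2*(-12)*(1/20)) = 996*(146 - 6/5) = 996*(724/5) = 721104/5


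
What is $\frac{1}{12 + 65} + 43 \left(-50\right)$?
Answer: $- \frac{165549}{77} \approx -2150.0$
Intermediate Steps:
$\frac{1}{12 + 65} + 43 \left(-50\right) = \frac{1}{77} - 2150 = - \frac{165549}{77}$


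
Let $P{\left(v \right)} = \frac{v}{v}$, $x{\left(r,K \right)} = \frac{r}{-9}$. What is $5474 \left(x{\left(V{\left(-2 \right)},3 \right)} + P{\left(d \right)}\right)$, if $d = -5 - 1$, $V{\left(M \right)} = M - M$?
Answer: $5474$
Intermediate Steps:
$V{\left(M \right)} = 0$
$d = -6$
$x{\left(r,K \right)} = - \frac{r}{9}$ ($x{\left(r,K \right)} = r \left(- \frac{1}{9}\right) = - \frac{r}{9}$)
$P{\left(v \right)} = 1$
$5474 \left(x{\left(V{\left(-2 \right)},3 \right)} + P{\left(d \right)}\right) = 5474 \left(\left(- \frac{1}{9}\right) 0 + 1\right) = 5474 \left(0 + 1\right) = 5474 \cdot 1 = 5474$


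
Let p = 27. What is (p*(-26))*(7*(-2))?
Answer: 9828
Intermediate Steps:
(p*(-26))*(7*(-2)) = (27*(-26))*(7*(-2)) = -702*(-14) = 9828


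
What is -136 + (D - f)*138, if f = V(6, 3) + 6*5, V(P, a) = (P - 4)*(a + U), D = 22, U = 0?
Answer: -2068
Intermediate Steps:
V(P, a) = a*(-4 + P) (V(P, a) = (P - 4)*(a + 0) = (-4 + P)*a = a*(-4 + P))
f = 36 (f = 3*(-4 + 6) + 6*5 = 3*2 + 30 = 6 + 30 = 36)
-136 + (D - f)*138 = -136 + (22 - 1*36)*138 = -136 + (22 - 36)*138 = -136 - 14*138 = -136 - 1932 = -2068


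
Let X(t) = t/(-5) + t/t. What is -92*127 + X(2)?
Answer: -58417/5 ≈ -11683.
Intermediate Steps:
X(t) = 1 - t/5 (X(t) = t*(-⅕) + 1 = -t/5 + 1 = 1 - t/5)
-92*127 + X(2) = -92*127 + (1 - ⅕*2) = -11684 + (1 - ⅖) = -11684 + ⅗ = -58417/5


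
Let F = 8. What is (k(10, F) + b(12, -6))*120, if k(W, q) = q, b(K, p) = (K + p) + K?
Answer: 3120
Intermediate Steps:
b(K, p) = p + 2*K
(k(10, F) + b(12, -6))*120 = (8 + (-6 + 2*12))*120 = (8 + (-6 + 24))*120 = (8 + 18)*120 = 26*120 = 3120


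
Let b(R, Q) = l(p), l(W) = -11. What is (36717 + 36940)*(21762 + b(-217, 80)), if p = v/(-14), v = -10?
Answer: 1602113407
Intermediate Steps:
p = 5/7 (p = -10/(-14) = -10*(-1/14) = 5/7 ≈ 0.71429)
b(R, Q) = -11
(36717 + 36940)*(21762 + b(-217, 80)) = (36717 + 36940)*(21762 - 11) = 73657*21751 = 1602113407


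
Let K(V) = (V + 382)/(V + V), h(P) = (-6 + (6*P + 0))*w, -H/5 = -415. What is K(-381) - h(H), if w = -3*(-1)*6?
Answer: -170681905/762 ≈ -2.2399e+5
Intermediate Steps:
H = 2075 (H = -5*(-415) = 2075)
w = 18 (w = 3*6 = 18)
h(P) = -108 + 108*P (h(P) = (-6 + (6*P + 0))*18 = (-6 + 6*P)*18 = -108 + 108*P)
K(V) = (382 + V)/(2*V) (K(V) = (382 + V)/((2*V)) = (382 + V)*(1/(2*V)) = (382 + V)/(2*V))
K(-381) - h(H) = (½)*(382 - 381)/(-381) - (-108 + 108*2075) = (½)*(-1/381)*1 - (-108 + 224100) = -1/762 - 1*223992 = -1/762 - 223992 = -170681905/762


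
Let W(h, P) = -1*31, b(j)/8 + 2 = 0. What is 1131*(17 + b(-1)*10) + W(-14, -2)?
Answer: -161764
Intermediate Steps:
b(j) = -16 (b(j) = -16 + 8*0 = -16 + 0 = -16)
W(h, P) = -31
1131*(17 + b(-1)*10) + W(-14, -2) = 1131*(17 - 16*10) - 31 = 1131*(17 - 160) - 31 = 1131*(-143) - 31 = -161733 - 31 = -161764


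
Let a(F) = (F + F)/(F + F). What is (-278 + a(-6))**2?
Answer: 76729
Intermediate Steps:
a(F) = 1 (a(F) = (2*F)/((2*F)) = (2*F)*(1/(2*F)) = 1)
(-278 + a(-6))**2 = (-278 + 1)**2 = (-277)**2 = 76729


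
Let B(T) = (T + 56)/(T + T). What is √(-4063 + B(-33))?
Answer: I*√17699946/66 ≈ 63.744*I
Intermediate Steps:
B(T) = (56 + T)/(2*T) (B(T) = (56 + T)/((2*T)) = (56 + T)*(1/(2*T)) = (56 + T)/(2*T))
√(-4063 + B(-33)) = √(-4063 + (½)*(56 - 33)/(-33)) = √(-4063 + (½)*(-1/33)*23) = √(-4063 - 23/66) = √(-268181/66) = I*√17699946/66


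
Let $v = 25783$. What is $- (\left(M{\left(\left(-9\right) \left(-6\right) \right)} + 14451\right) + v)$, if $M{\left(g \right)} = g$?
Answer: $-40288$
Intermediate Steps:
$- (\left(M{\left(\left(-9\right) \left(-6\right) \right)} + 14451\right) + v) = - (\left(\left(-9\right) \left(-6\right) + 14451\right) + 25783) = - (\left(54 + 14451\right) + 25783) = - (14505 + 25783) = \left(-1\right) 40288 = -40288$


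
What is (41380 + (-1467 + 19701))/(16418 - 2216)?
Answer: 29807/7101 ≈ 4.1976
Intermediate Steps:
(41380 + (-1467 + 19701))/(16418 - 2216) = (41380 + 18234)/14202 = 59614*(1/14202) = 29807/7101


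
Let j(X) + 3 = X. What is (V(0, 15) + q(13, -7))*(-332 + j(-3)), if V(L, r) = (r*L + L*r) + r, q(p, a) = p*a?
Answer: 25688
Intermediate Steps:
q(p, a) = a*p
j(X) = -3 + X
V(L, r) = r + 2*L*r (V(L, r) = (L*r + L*r) + r = 2*L*r + r = r + 2*L*r)
(V(0, 15) + q(13, -7))*(-332 + j(-3)) = (15*(1 + 2*0) - 7*13)*(-332 + (-3 - 3)) = (15*(1 + 0) - 91)*(-332 - 6) = (15*1 - 91)*(-338) = (15 - 91)*(-338) = -76*(-338) = 25688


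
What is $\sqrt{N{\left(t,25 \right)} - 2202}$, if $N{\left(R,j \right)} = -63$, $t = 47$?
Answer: $i \sqrt{2265} \approx 47.592 i$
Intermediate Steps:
$\sqrt{N{\left(t,25 \right)} - 2202} = \sqrt{-63 - 2202} = \sqrt{-2265} = i \sqrt{2265}$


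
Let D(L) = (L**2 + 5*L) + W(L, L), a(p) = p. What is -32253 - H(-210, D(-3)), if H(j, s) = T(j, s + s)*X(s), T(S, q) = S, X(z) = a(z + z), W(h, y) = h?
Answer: -36033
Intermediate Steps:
X(z) = 2*z (X(z) = z + z = 2*z)
D(L) = L**2 + 6*L (D(L) = (L**2 + 5*L) + L = L**2 + 6*L)
H(j, s) = 2*j*s (H(j, s) = j*(2*s) = 2*j*s)
-32253 - H(-210, D(-3)) = -32253 - 2*(-210)*(-3*(6 - 3)) = -32253 - 2*(-210)*(-3*3) = -32253 - 2*(-210)*(-9) = -32253 - 1*3780 = -32253 - 3780 = -36033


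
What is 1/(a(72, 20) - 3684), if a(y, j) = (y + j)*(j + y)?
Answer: 1/4780 ≈ 0.00020921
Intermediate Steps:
a(y, j) = (j + y)² (a(y, j) = (j + y)*(j + y) = (j + y)²)
1/(a(72, 20) - 3684) = 1/((20 + 72)² - 3684) = 1/(92² - 3684) = 1/(8464 - 3684) = 1/4780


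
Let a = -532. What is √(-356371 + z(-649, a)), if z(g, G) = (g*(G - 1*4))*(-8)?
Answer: 7*I*√64067 ≈ 1771.8*I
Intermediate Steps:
z(g, G) = -8*g*(-4 + G) (z(g, G) = (g*(G - 4))*(-8) = (g*(-4 + G))*(-8) = -8*g*(-4 + G))
√(-356371 + z(-649, a)) = √(-356371 + 8*(-649)*(4 - 1*(-532))) = √(-356371 + 8*(-649)*(4 + 532)) = √(-356371 + 8*(-649)*536) = √(-356371 - 2782912) = √(-3139283) = 7*I*√64067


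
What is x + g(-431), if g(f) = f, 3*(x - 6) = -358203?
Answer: -119826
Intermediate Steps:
x = -119395 (x = 6 + (⅓)*(-358203) = 6 - 119401 = -119395)
x + g(-431) = -119395 - 431 = -119826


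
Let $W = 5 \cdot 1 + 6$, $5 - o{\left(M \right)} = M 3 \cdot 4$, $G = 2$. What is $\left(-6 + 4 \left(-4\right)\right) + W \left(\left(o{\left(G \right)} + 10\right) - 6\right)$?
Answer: $-187$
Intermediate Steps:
$o{\left(M \right)} = 5 - 12 M$ ($o{\left(M \right)} = 5 - M 3 \cdot 4 = 5 - 3 M 4 = 5 - 12 M$)
$W = 11$ ($W = 5 + 6 = 11$)
$\left(-6 + 4 \left(-4\right)\right) + W \left(\left(o{\left(G \right)} + 10\right) - 6\right) = \left(-6 + 4 \left(-4\right)\right) + 11 \left(\left(\left(5 - 24\right) + 10\right) - 6\right) = \left(-6 - 16\right) + 11 \left(\left(\left(5 - 24\right) + 10\right) - 6\right) = -22 + 11 \left(\left(-19 + 10\right) - 6\right) = -22 + 11 \left(-9 - 6\right) = -22 + 11 \left(-15\right) = -22 - 165 = -187$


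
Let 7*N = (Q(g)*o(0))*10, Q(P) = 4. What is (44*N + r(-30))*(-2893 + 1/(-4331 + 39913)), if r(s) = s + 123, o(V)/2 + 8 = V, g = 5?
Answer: 2831741386025/249074 ≈ 1.1369e+7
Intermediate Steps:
o(V) = -16 + 2*V
N = -640/7 (N = ((4*(-16 + 2*0))*10)/7 = ((4*(-16 + 0))*10)/7 = ((4*(-16))*10)/7 = (-64*10)/7 = (1/7)*(-640) = -640/7 ≈ -91.429)
r(s) = 123 + s
(44*N + r(-30))*(-2893 + 1/(-4331 + 39913)) = (44*(-640/7) + (123 - 30))*(-2893 + 1/(-4331 + 39913)) = (-28160/7 + 93)*(-2893 + 1/35582) = -27509*(-2893 + 1/35582)/7 = -27509/7*(-102938725/35582) = 2831741386025/249074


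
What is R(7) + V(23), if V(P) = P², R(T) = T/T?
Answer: 530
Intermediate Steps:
R(T) = 1
R(7) + V(23) = 1 + 23² = 1 + 529 = 530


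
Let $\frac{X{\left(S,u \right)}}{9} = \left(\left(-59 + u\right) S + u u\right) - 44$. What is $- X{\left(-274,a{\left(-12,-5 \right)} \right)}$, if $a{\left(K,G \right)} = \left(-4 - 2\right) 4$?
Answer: $-209466$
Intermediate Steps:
$a{\left(K,G \right)} = -24$ ($a{\left(K,G \right)} = \left(-6\right) 4 = -24$)
$X{\left(S,u \right)} = -396 + 9 u^{2} + 9 S \left(-59 + u\right)$ ($X{\left(S,u \right)} = 9 \left(\left(\left(-59 + u\right) S + u u\right) - 44\right) = 9 \left(\left(S \left(-59 + u\right) + u^{2}\right) - 44\right) = 9 \left(\left(u^{2} + S \left(-59 + u\right)\right) - 44\right) = 9 \left(-44 + u^{2} + S \left(-59 + u\right)\right) = -396 + 9 u^{2} + 9 S \left(-59 + u\right)$)
$- X{\left(-274,a{\left(-12,-5 \right)} \right)} = - (-396 - -145494 + 9 \left(-24\right)^{2} + 9 \left(-274\right) \left(-24\right)) = - (-396 + 145494 + 9 \cdot 576 + 59184) = - (-396 + 145494 + 5184 + 59184) = \left(-1\right) 209466 = -209466$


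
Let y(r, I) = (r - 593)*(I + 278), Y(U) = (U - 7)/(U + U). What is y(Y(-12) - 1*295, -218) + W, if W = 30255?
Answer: -45955/2 ≈ -22978.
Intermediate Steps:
Y(U) = (-7 + U)/(2*U) (Y(U) = (-7 + U)/((2*U)) = (-7 + U)*(1/(2*U)) = (-7 + U)/(2*U))
y(r, I) = (-593 + r)*(278 + I)
y(Y(-12) - 1*295, -218) + W = (-164854 - 593*(-218) + 278*((½)*(-7 - 12)/(-12) - 1*295) - 218*((½)*(-7 - 12)/(-12) - 1*295)) + 30255 = (-164854 + 129274 + 278*((½)*(-1/12)*(-19) - 295) - 218*((½)*(-1/12)*(-19) - 295)) + 30255 = (-164854 + 129274 + 278*(19/24 - 295) - 218*(19/24 - 295)) + 30255 = (-164854 + 129274 + 278*(-7061/24) - 218*(-7061/24)) + 30255 = (-164854 + 129274 - 981479/12 + 769649/12) + 30255 = -106465/2 + 30255 = -45955/2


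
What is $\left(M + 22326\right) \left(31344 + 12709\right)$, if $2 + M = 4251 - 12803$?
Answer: $606697916$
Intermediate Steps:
$M = -8554$ ($M = -2 + \left(4251 - 12803\right) = -2 - 8552 = -8554$)
$\left(M + 22326\right) \left(31344 + 12709\right) = \left(-8554 + 22326\right) \left(31344 + 12709\right) = 13772 \cdot 44053 = 606697916$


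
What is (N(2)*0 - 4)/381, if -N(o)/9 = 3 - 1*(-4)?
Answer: -4/381 ≈ -0.010499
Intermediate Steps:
N(o) = -63 (N(o) = -9*(3 - 1*(-4)) = -9*(3 + 4) = -9*7 = -63)
(N(2)*0 - 4)/381 = (-63*0 - 4)/381 = (0 - 4)*(1/381) = -4*1/381 = -4/381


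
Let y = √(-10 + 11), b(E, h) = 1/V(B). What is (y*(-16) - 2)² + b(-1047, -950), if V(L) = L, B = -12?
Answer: 3887/12 ≈ 323.92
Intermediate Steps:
b(E, h) = -1/12 (b(E, h) = 1/(-12) = -1/12)
y = 1 (y = √1 = 1)
(y*(-16) - 2)² + b(-1047, -950) = (1*(-16) - 2)² - 1/12 = (-16 - 2)² - 1/12 = (-18)² - 1/12 = 324 - 1/12 = 3887/12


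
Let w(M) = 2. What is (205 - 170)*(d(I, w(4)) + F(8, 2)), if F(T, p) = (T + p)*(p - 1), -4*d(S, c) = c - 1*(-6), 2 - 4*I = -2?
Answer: 280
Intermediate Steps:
I = 1 (I = ½ - ¼*(-2) = ½ + ½ = 1)
d(S, c) = -3/2 - c/4 (d(S, c) = -(c - 1*(-6))/4 = -(c + 6)/4 = -(6 + c)/4 = -3/2 - c/4)
F(T, p) = (-1 + p)*(T + p) (F(T, p) = (T + p)*(-1 + p) = (-1 + p)*(T + p))
(205 - 170)*(d(I, w(4)) + F(8, 2)) = (205 - 170)*((-3/2 - ¼*2) + (2² - 1*8 - 1*2 + 8*2)) = 35*((-3/2 - ½) + (4 - 8 - 2 + 16)) = 35*(-2 + 10) = 35*8 = 280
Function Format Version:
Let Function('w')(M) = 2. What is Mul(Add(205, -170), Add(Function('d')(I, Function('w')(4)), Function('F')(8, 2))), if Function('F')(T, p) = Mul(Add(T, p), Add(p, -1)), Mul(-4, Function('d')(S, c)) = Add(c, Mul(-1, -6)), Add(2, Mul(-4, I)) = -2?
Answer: 280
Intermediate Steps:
I = 1 (I = Add(Rational(1, 2), Mul(Rational(-1, 4), -2)) = Add(Rational(1, 2), Rational(1, 2)) = 1)
Function('d')(S, c) = Add(Rational(-3, 2), Mul(Rational(-1, 4), c)) (Function('d')(S, c) = Mul(Rational(-1, 4), Add(c, Mul(-1, -6))) = Mul(Rational(-1, 4), Add(c, 6)) = Mul(Rational(-1, 4), Add(6, c)) = Add(Rational(-3, 2), Mul(Rational(-1, 4), c)))
Function('F')(T, p) = Mul(Add(-1, p), Add(T, p)) (Function('F')(T, p) = Mul(Add(T, p), Add(-1, p)) = Mul(Add(-1, p), Add(T, p)))
Mul(Add(205, -170), Add(Function('d')(I, Function('w')(4)), Function('F')(8, 2))) = Mul(Add(205, -170), Add(Add(Rational(-3, 2), Mul(Rational(-1, 4), 2)), Add(Pow(2, 2), Mul(-1, 8), Mul(-1, 2), Mul(8, 2)))) = Mul(35, Add(Add(Rational(-3, 2), Rational(-1, 2)), Add(4, -8, -2, 16))) = Mul(35, Add(-2, 10)) = Mul(35, 8) = 280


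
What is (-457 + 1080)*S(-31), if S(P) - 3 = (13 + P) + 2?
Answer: -8099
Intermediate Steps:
S(P) = 18 + P (S(P) = 3 + ((13 + P) + 2) = 3 + (15 + P) = 18 + P)
(-457 + 1080)*S(-31) = (-457 + 1080)*(18 - 31) = 623*(-13) = -8099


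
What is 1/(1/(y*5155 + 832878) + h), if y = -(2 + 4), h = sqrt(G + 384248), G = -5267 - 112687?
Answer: -801948/171259155646106975 + 643120594704*sqrt(266294)/171259155646106975 ≈ 0.0019378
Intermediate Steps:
G = -117954
h = sqrt(266294) (h = sqrt(-117954 + 384248) = sqrt(266294) ≈ 516.04)
y = -6 (y = -1*6 = -6)
1/(1/(y*5155 + 832878) + h) = 1/(1/(-6*5155 + 832878) + sqrt(266294)) = 1/(1/(-30930 + 832878) + sqrt(266294)) = 1/(1/801948 + sqrt(266294))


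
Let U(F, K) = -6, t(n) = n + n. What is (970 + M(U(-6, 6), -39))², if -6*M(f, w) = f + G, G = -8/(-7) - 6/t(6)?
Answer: 739024225/784 ≈ 9.4263e+5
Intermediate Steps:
t(n) = 2*n
G = 9/14 (G = -8/(-7) - 6/(2*6) = -8*(-⅐) - 6/12 = 8/7 - 6*1/12 = 8/7 - ½ = 9/14 ≈ 0.64286)
M(f, w) = -3/28 - f/6 (M(f, w) = -(f + 9/14)/6 = -(9/14 + f)/6 = -3/28 - f/6)
(970 + M(U(-6, 6), -39))² = (970 + (-3/28 - ⅙*(-6)))² = (970 + (-3/28 + 1))² = (970 + 25/28)² = (27185/28)² = 739024225/784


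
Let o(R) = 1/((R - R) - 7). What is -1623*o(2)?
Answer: 1623/7 ≈ 231.86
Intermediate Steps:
o(R) = -⅐ (o(R) = 1/(0 - 7) = 1/(-7) = -⅐)
-1623*o(2) = -1623*(-⅐) = 1623/7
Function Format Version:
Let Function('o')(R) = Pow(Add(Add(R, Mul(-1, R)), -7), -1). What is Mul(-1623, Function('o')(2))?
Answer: Rational(1623, 7) ≈ 231.86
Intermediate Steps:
Function('o')(R) = Rational(-1, 7) (Function('o')(R) = Pow(Add(0, -7), -1) = Pow(-7, -1) = Rational(-1, 7))
Mul(-1623, Function('o')(2)) = Mul(-1623, Rational(-1, 7)) = Rational(1623, 7)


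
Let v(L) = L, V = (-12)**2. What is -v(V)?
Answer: -144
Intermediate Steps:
V = 144
-v(V) = -1*144 = -144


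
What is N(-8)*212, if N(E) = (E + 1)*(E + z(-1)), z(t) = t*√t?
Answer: 11872 + 1484*I ≈ 11872.0 + 1484.0*I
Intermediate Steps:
z(t) = t^(3/2)
N(E) = (1 + E)*(E - I) (N(E) = (E + 1)*(E + (-1)^(3/2)) = (1 + E)*(E - I))
N(-8)*212 = (-8 + (-8)² - I - 1*I*(-8))*212 = (-8 + 64 - I + 8*I)*212 = (56 + 7*I)*212 = 11872 + 1484*I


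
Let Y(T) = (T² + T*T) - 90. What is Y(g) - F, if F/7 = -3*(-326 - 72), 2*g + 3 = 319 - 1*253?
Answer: -12927/2 ≈ -6463.5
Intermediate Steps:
g = 63/2 (g = -3/2 + (319 - 1*253)/2 = -3/2 + (319 - 253)/2 = -3/2 + (½)*66 = -3/2 + 33 = 63/2 ≈ 31.500)
Y(T) = -90 + 2*T² (Y(T) = (T² + T²) - 90 = 2*T² - 90 = -90 + 2*T²)
F = 8358 (F = 7*(-3*(-326 - 72)) = 7*(-3*(-398)) = 7*1194 = 8358)
Y(g) - F = (-90 + 2*(63/2)²) - 1*8358 = (-90 + 2*(3969/4)) - 8358 = (-90 + 3969/2) - 8358 = 3789/2 - 8358 = -12927/2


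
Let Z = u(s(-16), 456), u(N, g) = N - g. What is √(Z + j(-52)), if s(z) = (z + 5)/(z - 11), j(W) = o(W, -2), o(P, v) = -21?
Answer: 2*I*√9651/9 ≈ 21.831*I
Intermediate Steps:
j(W) = -21
s(z) = (5 + z)/(-11 + z)
Z = -12301/27 (Z = (5 - 16)/(-11 - 16) - 1*456 = -11/(-27) - 456 = -1/27*(-11) - 456 = 11/27 - 456 = -12301/27 ≈ -455.59)
√(Z + j(-52)) = √(-12301/27 - 21) = √(-12868/27) = 2*I*√9651/9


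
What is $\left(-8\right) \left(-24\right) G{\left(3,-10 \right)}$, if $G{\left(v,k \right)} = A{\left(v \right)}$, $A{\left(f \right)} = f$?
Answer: $576$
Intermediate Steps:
$G{\left(v,k \right)} = v$
$\left(-8\right) \left(-24\right) G{\left(3,-10 \right)} = \left(-8\right) \left(-24\right) 3 = 192 \cdot 3 = 576$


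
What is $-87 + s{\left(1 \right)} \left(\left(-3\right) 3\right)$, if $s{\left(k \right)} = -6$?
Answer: $-33$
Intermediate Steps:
$-87 + s{\left(1 \right)} \left(\left(-3\right) 3\right) = -87 - 6 \left(\left(-3\right) 3\right) = -87 - -54 = -87 + 54 = -33$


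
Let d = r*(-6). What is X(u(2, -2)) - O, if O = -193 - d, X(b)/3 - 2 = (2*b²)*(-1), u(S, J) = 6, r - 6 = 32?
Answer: -245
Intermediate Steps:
r = 38 (r = 6 + 32 = 38)
d = -228 (d = 38*(-6) = -228)
X(b) = 6 - 6*b² (X(b) = 6 + 3*((2*b²)*(-1)) = 6 + 3*(-2*b²) = 6 - 6*b²)
O = 35 (O = -193 - 1*(-228) = -193 + 228 = 35)
X(u(2, -2)) - O = (6 - 6*6²) - 1*35 = (6 - 6*36) - 35 = (6 - 216) - 35 = -210 - 35 = -245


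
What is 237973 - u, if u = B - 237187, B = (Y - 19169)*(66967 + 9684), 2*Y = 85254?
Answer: -1797603998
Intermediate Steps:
Y = 42627 (Y = (½)*85254 = 42627)
B = 1798079158 (B = (42627 - 19169)*(66967 + 9684) = 23458*76651 = 1798079158)
u = 1797841971 (u = 1798079158 - 237187 = 1797841971)
237973 - u = 237973 - 1*1797841971 = 237973 - 1797841971 = -1797603998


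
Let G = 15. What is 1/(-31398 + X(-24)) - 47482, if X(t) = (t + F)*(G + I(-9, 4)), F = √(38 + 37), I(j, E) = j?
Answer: -7873267910065/165815844 - 5*√3/165815844 ≈ -47482.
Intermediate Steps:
F = 5*√3 (F = √75 = 5*√3 ≈ 8.6602)
X(t) = 6*t + 30*√3 (X(t) = (t + 5*√3)*(15 - 9) = (t + 5*√3)*6 = 6*t + 30*√3)
1/(-31398 + X(-24)) - 47482 = 1/(-31398 + (6*(-24) + 30*√3)) - 47482 = 1/(-31398 + (-144 + 30*√3)) - 47482 = 1/(-31542 + 30*√3) - 47482 = -47482 + 1/(-31542 + 30*√3)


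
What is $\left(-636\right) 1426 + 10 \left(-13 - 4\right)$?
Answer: $-907106$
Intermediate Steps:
$\left(-636\right) 1426 + 10 \left(-13 - 4\right) = -906936 + 10 \left(-17\right) = -906936 - 170 = -907106$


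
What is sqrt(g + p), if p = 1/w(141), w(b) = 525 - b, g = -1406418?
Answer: I*sqrt(3240387066)/48 ≈ 1185.9*I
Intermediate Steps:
p = 1/384 (p = 1/(525 - 1*141) = 1/(525 - 141) = 1/384 ≈ 0.0026042)
sqrt(g + p) = sqrt(-1406418 + 1/384) = sqrt(-540064511/384) = I*sqrt(3240387066)/48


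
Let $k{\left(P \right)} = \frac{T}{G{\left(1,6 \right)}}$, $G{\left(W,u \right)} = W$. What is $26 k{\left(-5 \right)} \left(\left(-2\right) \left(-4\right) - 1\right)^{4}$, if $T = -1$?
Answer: $-62426$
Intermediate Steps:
$k{\left(P \right)} = -1$ ($k{\left(P \right)} = - 1^{-1} = \left(-1\right) 1 = -1$)
$26 k{\left(-5 \right)} \left(\left(-2\right) \left(-4\right) - 1\right)^{4} = 26 \left(-1\right) \left(\left(-2\right) \left(-4\right) - 1\right)^{4} = - 26 \left(8 - 1\right)^{4} = - 26 \cdot 7^{4} = \left(-26\right) 2401 = -62426$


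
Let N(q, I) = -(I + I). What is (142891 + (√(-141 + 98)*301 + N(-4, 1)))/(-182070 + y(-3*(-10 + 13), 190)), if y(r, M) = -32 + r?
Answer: -142889/182111 - 301*I*√43/182111 ≈ -0.78463 - 0.010838*I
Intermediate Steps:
N(q, I) = -2*I
(142891 + (√(-141 + 98)*301 + N(-4, 1)))/(-182070 + y(-3*(-10 + 13), 190)) = (142891 + (√(-141 + 98)*301 - 2*1))/(-182070 + (-32 - 3*(-10 + 13))) = (142891 + (√(-43)*301 - 2))/(-182070 + (-32 - 3*3)) = (142891 + ((I*√43)*301 - 2))/(-182070 + (-32 - 9)) = (142891 + (301*I*√43 - 2))/(-182070 - 41) = (142891 + (-2 + 301*I*√43))/(-182111) = (142889 + 301*I*√43)*(-1/182111) = -142889/182111 - 301*I*√43/182111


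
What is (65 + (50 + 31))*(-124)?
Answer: -18104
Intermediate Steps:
(65 + (50 + 31))*(-124) = (65 + 81)*(-124) = 146*(-124) = -18104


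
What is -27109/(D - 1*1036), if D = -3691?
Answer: 27109/4727 ≈ 5.7349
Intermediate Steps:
-27109/(D - 1*1036) = -27109/(-3691 - 1*1036) = -27109/(-3691 - 1036) = -27109/(-4727) = -27109*(-1/4727) = 27109/4727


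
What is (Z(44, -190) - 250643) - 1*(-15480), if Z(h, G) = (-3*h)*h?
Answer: -240971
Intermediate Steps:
Z(h, G) = -3*h**2
(Z(44, -190) - 250643) - 1*(-15480) = (-3*44**2 - 250643) - 1*(-15480) = (-3*1936 - 250643) + 15480 = (-5808 - 250643) + 15480 = -256451 + 15480 = -240971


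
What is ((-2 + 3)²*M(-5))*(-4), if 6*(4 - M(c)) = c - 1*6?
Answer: -70/3 ≈ -23.333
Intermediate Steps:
M(c) = 5 - c/6 (M(c) = 4 - (c - 1*6)/6 = 4 - (c - 6)/6 = 4 - (-6 + c)/6 = 4 + (1 - c/6) = 5 - c/6)
((-2 + 3)²*M(-5))*(-4) = ((-2 + 3)²*(5 - ⅙*(-5)))*(-4) = (1²*(5 + ⅚))*(-4) = (1*(35/6))*(-4) = (35/6)*(-4) = -70/3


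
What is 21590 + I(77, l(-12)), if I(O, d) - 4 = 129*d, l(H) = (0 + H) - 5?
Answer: 19401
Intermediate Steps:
l(H) = -5 + H (l(H) = H - 5 = -5 + H)
I(O, d) = 4 + 129*d
21590 + I(77, l(-12)) = 21590 + (4 + 129*(-5 - 12)) = 21590 + (4 + 129*(-17)) = 21590 + (4 - 2193) = 21590 - 2189 = 19401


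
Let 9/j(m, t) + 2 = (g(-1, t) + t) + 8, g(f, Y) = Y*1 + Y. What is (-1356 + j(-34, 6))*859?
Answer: -9315855/8 ≈ -1.1645e+6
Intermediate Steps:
g(f, Y) = 2*Y (g(f, Y) = Y + Y = 2*Y)
j(m, t) = 9/(6 + 3*t) (j(m, t) = 9/(-2 + ((2*t + t) + 8)) = 9/(-2 + (3*t + 8)) = 9/(-2 + (8 + 3*t)) = 9/(6 + 3*t))
(-1356 + j(-34, 6))*859 = (-1356 + 3/(2 + 6))*859 = (-1356 + 3/8)*859 = -10845/8*859 = -9315855/8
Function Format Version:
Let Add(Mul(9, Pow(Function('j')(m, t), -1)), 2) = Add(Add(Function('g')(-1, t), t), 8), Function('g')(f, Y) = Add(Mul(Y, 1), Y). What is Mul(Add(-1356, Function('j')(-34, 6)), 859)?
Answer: Rational(-9315855, 8) ≈ -1.1645e+6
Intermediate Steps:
Function('g')(f, Y) = Mul(2, Y) (Function('g')(f, Y) = Add(Y, Y) = Mul(2, Y))
Function('j')(m, t) = Mul(9, Pow(Add(6, Mul(3, t)), -1)) (Function('j')(m, t) = Mul(9, Pow(Add(-2, Add(Add(Mul(2, t), t), 8)), -1)) = Mul(9, Pow(Add(-2, Add(Mul(3, t), 8)), -1)) = Mul(9, Pow(Add(-2, Add(8, Mul(3, t))), -1)) = Mul(9, Pow(Add(6, Mul(3, t)), -1)))
Mul(Add(-1356, Function('j')(-34, 6)), 859) = Mul(Add(-1356, Mul(3, Pow(Add(2, 6), -1))), 859) = Mul(Add(-1356, Mul(3, Pow(8, -1))), 859) = Mul(Add(-1356, Mul(3, Rational(1, 8))), 859) = Mul(Add(-1356, Rational(3, 8)), 859) = Mul(Rational(-10845, 8), 859) = Rational(-9315855, 8)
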